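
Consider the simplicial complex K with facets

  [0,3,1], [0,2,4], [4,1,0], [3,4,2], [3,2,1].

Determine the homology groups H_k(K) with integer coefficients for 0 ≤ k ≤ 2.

H_0 ≅ Z,  H_1 ≅ Z,  H_2 = 0.

Take the total order 0 < 1 < 2 < 3 < 4 on the vertex set. Then K (dimension 2) consists of the simplices:

  0-simplices (5): [0], [1], [2], [3], [4]
  1-simplices (10): [0,1], [0,2], [0,3], [0,4], [1,2], [1,3], [1,4], [2,3], [2,4], [3,4]
  2-simplices (5): [0,1,3], [0,1,4], [0,2,4], [1,2,3], [2,3,4]

Hence C_0 ≅ Z^5, C_1 ≅ Z^10, C_2 ≅ Z^5.

∂_1: C_1 → C_0 maps an edge to its endpoints' difference, ∂[p,q] = q − p. For instance
  ∂[1,4] = [4] − [1].
This gives a 5×10 integer matrix of rank 4; reducing to Smith normal form yields diagonal entries (1,1,1,1).

Boundary ∂_2: C_2 → C_1 acts by ∂[p,q,r] = [q,r] − [p,r] + [p,q]. For instance
  ∂[1,2,3] = [2,3] − [1,3] + [1,2],
  ∂[0,1,3] = [1,3] − [0,3] + [0,1].
This gives a 10×5 integer matrix of rank 5; reducing to Smith normal form yields diagonal entries (1,1,1,1,1).

Now H_k = ker ∂_k / im ∂_{k+1}, so:

  H_0: rank C_0 − rank ∂_1 = 5 − 4 = 1, and the invariant factors of ∂_1 are all 1, so H_0 ≅ Z.
  H_1: rank ker ∂_1 − rank ∂_2 = (10 − 4) − 5 = 1, and the invariant factors of ∂_2 are all 1, so H_1 ≅ Z.
  H_2: rank ker ∂_2 − rank ∂_3 = (5 − 5) − 0 = 0, and there is no ∂_3, so H_2 ≅ 0.

As a check, the Euler characteristic is 5 − 10 + 5 = 0, which agrees with 1 − 1 + 0 = 0.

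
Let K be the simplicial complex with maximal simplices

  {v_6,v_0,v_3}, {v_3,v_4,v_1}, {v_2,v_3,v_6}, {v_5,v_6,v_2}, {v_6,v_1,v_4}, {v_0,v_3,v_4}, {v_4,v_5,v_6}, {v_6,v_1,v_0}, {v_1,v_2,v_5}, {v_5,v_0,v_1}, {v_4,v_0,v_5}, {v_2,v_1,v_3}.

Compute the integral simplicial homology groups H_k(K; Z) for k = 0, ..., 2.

H_0 ≅ Z,  H_1 ≅ Z/2,  H_2 = 0.

Order the vertices as v_0 < v_1 < v_2 < v_3 < v_4 < v_5 < v_6. Listing each simplex with vertices in this order, K has dimension 2 with simplices:

  0-simplices (7): [v_0], [v_1], [v_2], [v_3], [v_4], [v_5], [v_6]
  1-simplices (18): (18 of them)
  2-simplices (12): (12 of them)

giving chain groups C_0 ≅ Z^7, C_1 ≅ Z^18, C_2 ≅ Z^12.

The boundary map ∂_1: C_1 → C_0 maps an edge to its endpoints' difference, ∂[p,q] = q − p. For instance
  ∂[v_1,v_4] = [v_4] − [v_1].
The 7×18 boundary matrix has rank 6 and Smith normal form diag(1,1,1,1,1,1).

∂_2: C_2 → C_1 acts by ∂[p,q,r] = [q,r] − [p,r] + [p,q]. For instance
  ∂[v_0,v_4,v_5] = [v_4,v_5] − [v_0,v_5] + [v_0,v_4],
  ∂[v_1,v_4,v_6] = [v_4,v_6] − [v_1,v_6] + [v_1,v_4].
The 18×12 boundary matrix has rank 12 and Smith normal form diag(1,1,1,1,1,1,1,1,1,1,1,2).

Computing H_k = (kernel of ∂_k) / (image of ∂_{k+1}):

  H_0: rank C_0 − rank ∂_1 = 7 − 6 = 1, and the invariant factors of ∂_1 are all 1, so H_0 ≅ Z.
  H_1: rank ker ∂_1 − rank ∂_2 = (18 − 6) − 12 = 0, and ∂_2 has invariant factor 2 > 1, so H_1 ≅ Z/2.
  H_2: rank ker ∂_2 − rank ∂_3 = (12 − 12) − 0 = 0, and there is no ∂_3, so H_2 ≅ 0.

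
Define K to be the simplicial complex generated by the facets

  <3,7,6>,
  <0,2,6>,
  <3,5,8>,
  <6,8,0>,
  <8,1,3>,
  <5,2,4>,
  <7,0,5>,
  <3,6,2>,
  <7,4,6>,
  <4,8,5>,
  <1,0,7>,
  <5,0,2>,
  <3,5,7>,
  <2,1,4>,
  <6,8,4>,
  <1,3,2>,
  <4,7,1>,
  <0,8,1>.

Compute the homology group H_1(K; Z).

H_1 ≅ Z^2.

Fix the vertex order 0 < 1 < 2 < 3 < 4 < 5 < 6 < 7 < 8 and write every simplex with vertices in increasing order. Then dim K = 2 and the simplices of K are:

  0-simplices (9): [0], [1], [2], [3], [4], [5], [6], [7], [8]
  1-simplices (27): (27 of them)
  2-simplices (18): [0,1,7], [0,1,8], [0,2,5], [0,2,6], [0,5,7], [0,6,8], [1,2,3], [1,2,4], [1,3,8], [1,4,7], [2,3,6], [2,4,5], [3,5,7], [3,5,8], [3,6,7], [4,5,8], [4,6,7], [4,6,8]

Hence C_0 ≅ Z^9, C_1 ≅ Z^27, C_2 ≅ Z^18.

∂_1: C_1 → C_0 is given by ∂[p,q] = [q] − [p].
This gives a 9×27 integer matrix of rank 8; reducing to Smith normal form yields diagonal entries (1,1,1,1,1,1,1,1).

Boundary ∂_2: C_2 → C_1 maps a triangle to the signed sum of its edges. For instance
  ∂[0,1,7] = [1,7] − [0,7] + [0,1],
  ∂[4,5,8] = [5,8] − [4,8] + [4,5].
As a 27×18 matrix over Z this has rank 17, with invariant factors (1,1,1,1,1,1,1,1,1,1,1,1,1,1,1,1,1).

Reading off H_k = ker ∂_k / im ∂_{k+1}:

  H_1: rank ker ∂_1 − rank ∂_2 = (27 − 8) − 17 = 2, and the invariant factors of ∂_2 are all 1, so H_1 ≅ Z^2.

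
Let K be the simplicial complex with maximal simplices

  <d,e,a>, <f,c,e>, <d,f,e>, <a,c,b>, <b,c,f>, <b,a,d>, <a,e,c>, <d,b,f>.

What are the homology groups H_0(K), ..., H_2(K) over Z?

We work with the vertex ordering a < b < c < d < e < f. The simplices of K, each written with vertices in increasing order, are:

  0-simplices (6): a, b, c, d, e, f
  1-simplices (12): ab, ac, ad, ae, bc, bd, bf, ce, cf, de, df, ef
  2-simplices (8): abc, abd, ace, ade, bcf, bdf, cef, def

so the chain groups are C_0 ≅ Z^6, C_1 ≅ Z^12, C_2 ≅ Z^8.

∂_1: C_1 → C_0 is given by ∂[p,q] = [q] − [p].
The resulting 6×12 matrix has rank 5, and its Smith normal form has invariant factors (1,1,1,1,1).

Boundary ∂_2: C_2 → C_1 sends each 2-simplex [p,q,r] to [q,r] − [p,r] + [p,q]. For instance
  ∂bdf = df − bf + bd,
  ∂def = ef − df + de.
The 12×8 boundary matrix has rank 7 and Smith normal form diag(1,1,1,1,1,1,1).

Now H_k = ker ∂_k / im ∂_{k+1}, so:

  H_0: rank C_0 − rank ∂_1 = 6 − 5 = 1, and the invariant factors of ∂_1 are all 1, so H_0 = Z.
  H_1: rank ker ∂_1 − rank ∂_2 = (12 − 5) − 7 = 0, and the invariant factors of ∂_2 are all 1, so H_1 = 0.
  H_2: rank ker ∂_2 − rank ∂_3 = (8 − 7) − 0 = 1, and there is no ∂_3, so H_2 = Z.

H_0 ≅ Z,  H_1 = 0,  H_2 ≅ Z.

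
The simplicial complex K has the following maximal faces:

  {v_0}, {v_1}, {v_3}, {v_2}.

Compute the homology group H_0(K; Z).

H_0 = Z^4.

Fix the vertex order v_0 < v_1 < v_2 < v_3 and write every simplex with vertices in increasing order. Then dim K = 0 and the simplices of K are:

  0-simplices (4): [v_0], [v_1], [v_2], [v_3]

so the chain groups are C_0 ≅ Z^4.

Now H_k = ker ∂_k / im ∂_{k+1}, so:

  H_0: rank C_0 − rank ∂_1 = 4 − 0 = 4, and there is no ∂_1, so H_0 = Z^4.

(K is a triangulation of a set of 4 points.)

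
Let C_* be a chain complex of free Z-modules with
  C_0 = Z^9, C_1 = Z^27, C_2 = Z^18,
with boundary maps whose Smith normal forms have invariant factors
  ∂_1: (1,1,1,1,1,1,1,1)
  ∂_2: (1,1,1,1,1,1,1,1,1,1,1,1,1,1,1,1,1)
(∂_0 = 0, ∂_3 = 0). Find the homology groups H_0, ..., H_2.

H_0: b_0 = 9 − 0 − 8 = 1; torsion from ∂_1 factors > 1: none. So H_0 = Z.
H_1: b_1 = 27 − 8 − 17 = 2; torsion from ∂_2 factors > 1: none. So H_1 = Z^2.
H_2: b_2 = 18 − 17 − 0 = 1; torsion from ∂_3 factors > 1: none. So H_2 = Z.

H_0 = Z,  H_1 = Z^2,  H_2 = Z.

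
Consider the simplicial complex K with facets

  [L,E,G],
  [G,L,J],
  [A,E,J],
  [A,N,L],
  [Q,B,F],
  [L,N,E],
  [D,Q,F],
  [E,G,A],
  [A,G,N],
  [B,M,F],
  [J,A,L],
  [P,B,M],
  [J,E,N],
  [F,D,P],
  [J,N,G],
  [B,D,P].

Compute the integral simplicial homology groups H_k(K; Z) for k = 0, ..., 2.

We work with the vertex ordering A < B < D < E < F < G < J < L < M < N < P < Q. The simplices of K, each written with vertices in increasing order, are:

  0-simplices (12): A, B, D, E, F, G, J, L, M, N, P, Q
  1-simplices (27): AE, AG, AJ, AL, AN, BD, BF, BM, BP, BQ, DF, DP, DQ, EG, EJ, EL, EN, FM, FP, FQ, GJ, GL, GN, JL, JN, LN, MP
  2-simplices (16): AEG, AEJ, AGN, AJL, ALN, BDP, BFM, BFQ, BMP, DFP, DFQ, EGL, EJN, ELN, GJL, GJN

giving chain groups C_0 ≅ Z^12, C_1 ≅ Z^27, C_2 ≅ Z^16.

Boundary ∂_1: C_1 → C_0 is given by ∂[p,q] = [q] − [p]. For instance
  ∂AN = N − A.
As a 12×27 matrix over Z this has rank 10, with invariant factors (1,1,1,1,1,1,1,1,1,1).

The boundary map ∂_2: C_2 → C_1 maps a triangle to the signed sum of its edges. For instance
  ∂AEJ = EJ − AJ + AE,
  ∂AGN = GN − AN + AG.
As a 27×16 matrix over Z this has rank 16, with invariant factors (1,1,1,1,1,1,1,1,1,1,1,1,1,1,1,2).

Reading off H_k = ker ∂_k / im ∂_{k+1}:

  H_0: rank C_0 − rank ∂_1 = 12 − 10 = 2, and the invariant factors of ∂_1 are all 1, so H_0 = Z^2.
  H_1: rank ker ∂_1 − rank ∂_2 = (27 − 10) − 16 = 1, and ∂_2 has invariant factor 2 > 1, so H_1 = Z ⊕ Z_2.
  H_2: rank ker ∂_2 − rank ∂_3 = (16 − 16) − 0 = 0, and there is no ∂_3, so H_2 = 0.

As a check, the Euler characteristic is 12 − 27 + 16 = 1, which agrees with 2 − 1 + 0 = 1.

H_0 = Z^2,  H_1 = Z ⊕ Z_2,  H_2 = 0.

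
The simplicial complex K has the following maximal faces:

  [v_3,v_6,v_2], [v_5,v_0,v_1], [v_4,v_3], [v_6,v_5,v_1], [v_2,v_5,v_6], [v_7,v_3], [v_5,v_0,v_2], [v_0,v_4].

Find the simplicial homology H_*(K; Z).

H_0 ≅ Z,  H_1 ≅ Z,  H_2 = 0.

Take the total order v_0 < v_1 < v_2 < v_3 < v_4 < v_5 < v_6 < v_7 on the vertex set. Then K (dimension 2) consists of the simplices:

  0-simplices (8): [v_0], [v_1], [v_2], [v_3], [v_4], [v_5], [v_6], [v_7]
  1-simplices (13): [v_0,v_1], [v_0,v_2], [v_0,v_4], [v_0,v_5], [v_1,v_5], [v_1,v_6], [v_2,v_3], [v_2,v_5], [v_2,v_6], [v_3,v_4], [v_3,v_6], [v_3,v_7], [v_5,v_6]
  2-simplices (5): [v_0,v_1,v_5], [v_0,v_2,v_5], [v_1,v_5,v_6], [v_2,v_3,v_6], [v_2,v_5,v_6]

so the chain groups are C_0 ≅ Z^8, C_1 ≅ Z^13, C_2 ≅ Z^5.

Boundary ∂_1: C_1 → C_0 maps an edge to its endpoints' difference, ∂[p,q] = q − p. For instance
  ∂[v_5,v_6] = [v_6] − [v_5].
The resulting 8×13 matrix has rank 7, and its Smith normal form has invariant factors (1,1,1,1,1,1,1).

The boundary map ∂_2: C_2 → C_1 maps a triangle to the signed sum of its edges. For instance
  ∂[v_1,v_5,v_6] = [v_5,v_6] − [v_1,v_6] + [v_1,v_5],
  ∂[v_2,v_5,v_6] = [v_5,v_6] − [v_2,v_6] + [v_2,v_5].
This gives a 13×5 integer matrix of rank 5; reducing to Smith normal form yields diagonal entries (1,1,1,1,1).

Reading off H_k = ker ∂_k / im ∂_{k+1}:

  H_0: rank C_0 − rank ∂_1 = 8 − 7 = 1, and the invariant factors of ∂_1 are all 1, so H_0 ≅ Z.
  H_1: rank ker ∂_1 − rank ∂_2 = (13 − 7) − 5 = 1, and the invariant factors of ∂_2 are all 1, so H_1 ≅ Z.
  H_2: rank ker ∂_2 − rank ∂_3 = (5 − 5) − 0 = 0, and there is no ∂_3, so H_2 ≅ 0.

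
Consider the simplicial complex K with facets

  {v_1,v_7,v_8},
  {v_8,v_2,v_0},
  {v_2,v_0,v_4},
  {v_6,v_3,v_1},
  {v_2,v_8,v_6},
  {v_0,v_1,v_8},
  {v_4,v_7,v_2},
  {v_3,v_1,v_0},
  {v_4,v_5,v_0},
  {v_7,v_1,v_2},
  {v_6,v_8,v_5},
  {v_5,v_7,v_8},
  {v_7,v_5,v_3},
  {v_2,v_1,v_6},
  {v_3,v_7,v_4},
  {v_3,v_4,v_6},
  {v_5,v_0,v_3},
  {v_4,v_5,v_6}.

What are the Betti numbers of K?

Take the total order v_0 < v_1 < v_2 < v_3 < v_4 < v_5 < v_6 < v_7 < v_8 on the vertex set. Then K (dimension 2) consists of the simplices:

  0-simplices (9): [v_0], [v_1], [v_2], [v_3], [v_4], [v_5], [v_6], [v_7], [v_8]
  1-simplices (27): (27 of them)
  2-simplices (18): (18 of them)

Hence C_0 ≅ Z^9, C_1 ≅ Z^27, C_2 ≅ Z^18.

The boundary map ∂_1: C_1 → C_0 sends each edge [p,q] (with p < q) to q − p. For instance
  ∂[v_3,v_6] = [v_6] − [v_3].
The 9×27 boundary matrix has rank 8 and Smith normal form diag(1,1,1,1,1,1,1,1).

The boundary map ∂_2: C_2 → C_1 acts by ∂[p,q,r] = [q,r] − [p,r] + [p,q]. For instance
  ∂[v_5,v_7,v_8] = [v_7,v_8] − [v_5,v_8] + [v_5,v_7],
  ∂[v_4,v_5,v_6] = [v_5,v_6] − [v_4,v_6] + [v_4,v_5].
This gives a 27×18 integer matrix of rank 18; reducing to Smith normal form yields diagonal entries (1,1,1,1,1,1,1,1,1,1,1,1,1,1,1,1,1,2).

Now H_k = ker ∂_k / im ∂_{k+1}, so:

  H_0: rank C_0 − rank ∂_1 = 9 − 8 = 1, and the invariant factors of ∂_1 are all 1, so H_0 ≅ Z.
  H_1: rank ker ∂_1 − rank ∂_2 = (27 − 8) − 18 = 1, and ∂_2 has invariant factor 2 > 1, so H_1 ≅ Z ⊕ Z/2Z.
  H_2: rank ker ∂_2 − rank ∂_3 = (18 − 18) − 0 = 0, and there is no ∂_3, so H_2 ≅ 0.

Hence the Betti numbers are b_0 = 1, b_1 = 1, b_2 = 0.

b_0 = 1, b_1 = 1, b_2 = 0.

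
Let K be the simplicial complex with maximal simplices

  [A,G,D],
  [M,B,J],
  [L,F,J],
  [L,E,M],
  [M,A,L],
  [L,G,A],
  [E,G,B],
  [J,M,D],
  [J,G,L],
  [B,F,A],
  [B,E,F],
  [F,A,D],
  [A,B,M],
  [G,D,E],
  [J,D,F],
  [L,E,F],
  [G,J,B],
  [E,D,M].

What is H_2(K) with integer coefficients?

H_2 = Z.

Fix the vertex order A < B < D < E < F < G < J < L < M and write every simplex with vertices in increasing order. Then dim K = 2 and the simplices of K are:

  0-simplices (9): A, B, D, E, F, G, J, L, M
  1-simplices (27): AB, AD, AF, AG, AL, AM, BE, BF, BG, BJ, BM, DE, DF, DG, DJ, DM, EF, EG, EL, EM, FJ, FL, GJ, GL, JL, JM, LM
  2-simplices (18): ABF, ABM, ADF, ADG, AGL, ALM, BEF, BEG, BGJ, BJM, DEG, DEM, DFJ, DJM, EFL, ELM, FJL, GJL

so the chain groups are C_0 ≅ Z^9, C_1 ≅ Z^27, C_2 ≅ Z^18.

The boundary map ∂_1: C_1 → C_0 is given by ∂[p,q] = [q] − [p]. For instance
  ∂GJ = J − G.
As a 9×27 matrix over Z this has rank 8, with invariant factors (1,1,1,1,1,1,1,1).

Boundary ∂_2: C_2 → C_1 sends each 2-simplex [p,q,r] to [q,r] − [p,r] + [p,q]. For instance
  ∂ABF = BF − AF + AB,
  ∂DEG = EG − DG + DE.
The 27×18 boundary matrix has rank 17 and Smith normal form diag(1,1,1,1,1,1,1,1,1,1,1,1,1,1,1,1,1).

From H_k ≅ ker(∂_k) / im(∂_{k+1}) we obtain:

  H_2: rank ker ∂_2 − rank ∂_3 = (18 − 17) − 0 = 1, and there is no ∂_3, so H_2 ≅ Z.

(K is a triangulation of the torus T^2.)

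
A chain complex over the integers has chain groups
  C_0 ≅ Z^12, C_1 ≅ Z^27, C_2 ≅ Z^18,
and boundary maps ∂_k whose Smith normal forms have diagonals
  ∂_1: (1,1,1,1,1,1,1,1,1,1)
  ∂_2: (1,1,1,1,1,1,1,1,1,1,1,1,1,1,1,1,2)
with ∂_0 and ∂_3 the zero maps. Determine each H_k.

H_0: b_0 = 12 − 0 − 10 = 2; torsion from ∂_1 factors > 1: none. So H_0 ≅ Z^2.
H_1: b_1 = 27 − 10 − 17 = 0; torsion from ∂_2 factors > 1: [2]. So H_1 ≅ Z/2.
H_2: b_2 = 18 − 17 − 0 = 1; torsion from ∂_3 factors > 1: none. So H_2 ≅ Z.

H_0 ≅ Z^2,  H_1 ≅ Z/2,  H_2 ≅ Z.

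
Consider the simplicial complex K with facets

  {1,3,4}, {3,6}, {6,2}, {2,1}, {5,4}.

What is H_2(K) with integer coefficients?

We work with the vertex ordering 1 < 2 < 3 < 4 < 5 < 6. The simplices of K, each written with vertices in increasing order, are:

  0-simplices (6): [1], [2], [3], [4], [5], [6]
  1-simplices (7): [1,2], [1,3], [1,4], [2,6], [3,4], [3,6], [4,5]
  2-simplices (1): [1,3,4]

giving chain groups C_0 ≅ Z^6, C_1 ≅ Z^7, C_2 ≅ Z^1.

∂_1: C_1 → C_0 sends each edge [p,q] (with p < q) to q − p.
This gives a 6×7 integer matrix of rank 5; reducing to Smith normal form yields diagonal entries (1,1,1,1,1).

The boundary map ∂_2: C_2 → C_1 maps a triangle to the signed sum of its edges. For instance
  ∂[1,3,4] = [3,4] − [1,4] + [1,3].
As a 7×1 matrix over Z this has rank 1, with invariant factors (1).

Now H_k = ker ∂_k / im ∂_{k+1}, so:

  H_2: rank ker ∂_2 − rank ∂_3 = (1 − 1) − 0 = 0, and there is no ∂_3, so H_2 = 0.

H_2 ≅ 0.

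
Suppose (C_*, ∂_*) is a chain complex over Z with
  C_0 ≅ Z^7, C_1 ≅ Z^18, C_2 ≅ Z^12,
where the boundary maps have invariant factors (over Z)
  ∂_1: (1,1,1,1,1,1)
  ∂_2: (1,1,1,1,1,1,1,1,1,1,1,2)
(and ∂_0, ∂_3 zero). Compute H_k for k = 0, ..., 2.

H_0: b_0 = 7 − 0 − 6 = 1; torsion from ∂_1 factors > 1: none. So H_0 = Z.
H_1: b_1 = 18 − 6 − 12 = 0; torsion from ∂_2 factors > 1: [2]. So H_1 = Z/2Z.
H_2: b_2 = 12 − 12 − 0 = 0; torsion from ∂_3 factors > 1: none. So H_2 = 0.

H_0 = Z,  H_1 = Z/2Z,  H_2 = 0.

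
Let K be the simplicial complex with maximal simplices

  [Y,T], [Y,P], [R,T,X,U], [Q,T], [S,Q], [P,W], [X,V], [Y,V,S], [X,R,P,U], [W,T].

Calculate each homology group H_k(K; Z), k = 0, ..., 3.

Order the vertices as P < Q < R < S < T < U < V < W < X < Y. Listing each simplex with vertices in this order, K has dimension 3 with simplices:

  0-simplices (10): P, Q, R, S, T, U, V, W, X, Y
  1-simplices (19): PR, PU, PW, PX, PY, QS, QT, RT, RU, RX, SV, SY, TU, TW, TX, TY, UX, VX, VY
  2-simplices (8): PRU, PRX, PUX, RTU, RTX, RUX, SVY, TUX
  3-simplices (2): PRUX, RTUX

Hence C_0 ≅ Z^10, C_1 ≅ Z^19, C_2 ≅ Z^8, C_3 ≅ Z^2.

Boundary ∂_1: C_1 → C_0 maps an edge to its endpoints' difference, ∂[p,q] = q − p. For instance
  ∂QS = S − Q.
The 10×19 boundary matrix has rank 9 and Smith normal form diag(1,1,1,1,1,1,1,1,1).

∂_2: C_2 → C_1 acts by ∂[p,q,r] = [q,r] − [p,r] + [p,q]. For instance
  ∂RTU = TU − RU + RT,
  ∂TUX = UX − TX + TU.
This gives a 19×8 integer matrix of rank 6; reducing to Smith normal form yields diagonal entries (1,1,1,1,1,1).

The boundary map ∂_3: C_3 → C_2 sends each 3-simplex σ to the alternating sum Σ_i (−1)^i (σ with its i-th vertex removed). For instance
  ∂PRUX = RUX − PUX + PRX − PRU,
  ∂RTUX = TUX − RUX + RTX − RTU.
This gives a 8×2 integer matrix of rank 2; reducing to Smith normal form yields diagonal entries (1,1).

Computing H_k = (kernel of ∂_k) / (image of ∂_{k+1}):

  H_0: rank C_0 − rank ∂_1 = 10 − 9 = 1, and the invariant factors of ∂_1 are all 1, so H_0 ≅ Z.
  H_1: rank ker ∂_1 − rank ∂_2 = (19 − 9) − 6 = 4, and the invariant factors of ∂_2 are all 1, so H_1 ≅ Z^4.
  H_2: rank ker ∂_2 − rank ∂_3 = (8 − 6) − 2 = 0, and the invariant factors of ∂_3 are all 1, so H_2 ≅ 0.
  H_3: rank ker ∂_3 − rank ∂_4 = (2 − 2) − 0 = 0, and there is no ∂_4, so H_3 ≅ 0.

H_0 ≅ Z,  H_1 ≅ Z^4,  H_2 = 0,  H_3 = 0.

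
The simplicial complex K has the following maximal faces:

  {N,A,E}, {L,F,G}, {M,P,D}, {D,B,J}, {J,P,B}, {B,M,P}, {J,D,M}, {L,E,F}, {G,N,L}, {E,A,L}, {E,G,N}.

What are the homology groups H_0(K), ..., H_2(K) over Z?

Order the vertices as A < B < D < E < F < G < J < L < M < N < P. Listing each simplex with vertices in this order, K has dimension 2 with simplices:

  0-simplices (11): A, B, D, E, F, G, J, L, M, N, P
  1-simplices (22): AE, AL, AN, BD, BJ, BM, BP, DJ, DM, DP, EF, EG, EL, EN, FG, FL, GL, GN, JM, JP, LN, MP
  2-simplices (11): AEL, AEN, BDJ, BJP, BMP, DJM, DMP, EFL, EGN, FGL, GLN

so the chain groups are C_0 ≅ Z^11, C_1 ≅ Z^22, C_2 ≅ Z^11.

The boundary map ∂_1: C_1 → C_0 sends each edge [p,q] (with p < q) to q − p. For instance
  ∂FL = L − F.
The resulting 11×22 matrix has rank 9, and its Smith normal form has invariant factors (1,1,1,1,1,1,1,1,1).

The boundary map ∂_2: C_2 → C_1 acts by ∂[p,q,r] = [q,r] − [p,r] + [p,q]. For instance
  ∂AEN = EN − AN + AE,
  ∂GLN = LN − GN + GL.
This gives a 22×11 integer matrix of rank 11; reducing to Smith normal form yields diagonal entries (1,1,1,1,1,1,1,1,1,1,1).

Computing H_k = (kernel of ∂_k) / (image of ∂_{k+1}):

  H_0: rank C_0 − rank ∂_1 = 11 − 9 = 2, and the invariant factors of ∂_1 are all 1, so H_0 = Z^2.
  H_1: rank ker ∂_1 − rank ∂_2 = (22 − 9) − 11 = 2, and the invariant factors of ∂_2 are all 1, so H_1 = Z^2.
  H_2: rank ker ∂_2 − rank ∂_3 = (11 − 11) − 0 = 0, and there is no ∂_3, so H_2 = 0.

H_0 ≅ Z^2,  H_1 ≅ Z^2,  H_2 = 0.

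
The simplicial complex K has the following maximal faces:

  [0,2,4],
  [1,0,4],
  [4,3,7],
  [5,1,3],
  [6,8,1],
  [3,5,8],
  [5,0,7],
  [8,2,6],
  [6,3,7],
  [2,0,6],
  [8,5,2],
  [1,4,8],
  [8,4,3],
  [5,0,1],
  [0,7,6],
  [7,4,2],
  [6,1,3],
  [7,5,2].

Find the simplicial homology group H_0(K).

H_0 ≅ Z.

Order the vertices as 0 < 1 < 2 < 3 < 4 < 5 < 6 < 7 < 8. Listing each simplex with vertices in this order, K has dimension 2 with simplices:

  0-simplices (9): [0], [1], [2], [3], [4], [5], [6], [7], [8]
  1-simplices (27): (27 of them)
  2-simplices (18): [0,1,4], [0,1,5], [0,2,4], [0,2,6], [0,5,7], [0,6,7], [1,3,5], [1,3,6], [1,4,8], [1,6,8], [2,4,7], [2,5,7], [2,5,8], [2,6,8], [3,4,7], [3,4,8], [3,5,8], [3,6,7]

Hence C_0 ≅ Z^9, C_1 ≅ Z^27, C_2 ≅ Z^18.

The boundary map ∂_1: C_1 → C_0 is given by ∂[p,q] = [q] − [p]. For instance
  ∂[6,8] = [8] − [6].
The resulting 9×27 matrix has rank 8, and its Smith normal form has invariant factors (1,1,1,1,1,1,1,1).

Boundary ∂_2: C_2 → C_1 maps a triangle to the signed sum of its edges. For instance
  ∂[0,2,6] = [2,6] − [0,6] + [0,2],
  ∂[3,6,7] = [6,7] − [3,7] + [3,6].
This gives a 27×18 integer matrix of rank 18; reducing to Smith normal form yields diagonal entries (1,1,1,1,1,1,1,1,1,1,1,1,1,1,1,1,1,2).

Reading off H_k = ker ∂_k / im ∂_{k+1}:

  H_0: rank C_0 − rank ∂_1 = 9 − 8 = 1, and the invariant factors of ∂_1 are all 1, so H_0 ≅ Z.

(K is a triangulation of the Klein bottle.)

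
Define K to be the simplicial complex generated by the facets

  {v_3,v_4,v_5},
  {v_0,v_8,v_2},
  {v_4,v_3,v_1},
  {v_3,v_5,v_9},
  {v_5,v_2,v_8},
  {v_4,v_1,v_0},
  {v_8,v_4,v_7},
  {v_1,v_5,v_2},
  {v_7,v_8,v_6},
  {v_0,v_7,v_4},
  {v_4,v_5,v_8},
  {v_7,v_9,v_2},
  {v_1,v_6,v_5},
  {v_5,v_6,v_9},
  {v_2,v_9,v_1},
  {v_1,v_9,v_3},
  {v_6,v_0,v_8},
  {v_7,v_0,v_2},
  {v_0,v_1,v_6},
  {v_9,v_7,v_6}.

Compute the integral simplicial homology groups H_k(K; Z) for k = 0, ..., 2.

Take the total order v_0 < v_1 < v_2 < v_3 < v_4 < v_5 < v_6 < v_7 < v_8 < v_9 on the vertex set. Then K (dimension 2) consists of the simplices:

  0-simplices (10): [v_0], [v_1], [v_2], [v_3], [v_4], [v_5], [v_6], [v_7], [v_8], [v_9]
  1-simplices (30): (30 of them)
  2-simplices (20): (20 of them)

giving chain groups C_0 ≅ Z^10, C_1 ≅ Z^30, C_2 ≅ Z^20.

The boundary map ∂_1: C_1 → C_0 sends each edge [p,q] (with p < q) to q − p. For instance
  ∂[v_1,v_6] = [v_6] − [v_1].
This gives a 10×30 integer matrix of rank 9; reducing to Smith normal form yields diagonal entries (1,1,1,1,1,1,1,1,1).

Boundary ∂_2: C_2 → C_1 maps a triangle to the signed sum of its edges. For instance
  ∂[v_3,v_4,v_5] = [v_4,v_5] − [v_3,v_5] + [v_3,v_4],
  ∂[v_2,v_7,v_9] = [v_7,v_9] − [v_2,v_9] + [v_2,v_7].
The 30×20 boundary matrix has rank 20 and Smith normal form diag(1,1,1,1,1,1,1,1,1,1,1,1,1,1,1,1,1,1,1,2).

Now H_k = ker ∂_k / im ∂_{k+1}, so:

  H_0: rank C_0 − rank ∂_1 = 10 − 9 = 1, and the invariant factors of ∂_1 are all 1, so H_0 ≅ Z.
  H_1: rank ker ∂_1 − rank ∂_2 = (30 − 9) − 20 = 1, and ∂_2 has invariant factor 2 > 1, so H_1 ≅ Z ⊕ Z_2.
  H_2: rank ker ∂_2 − rank ∂_3 = (20 − 20) − 0 = 0, and there is no ∂_3, so H_2 ≅ 0.

As a check, the Euler characteristic is 10 − 30 + 20 = 0, which agrees with 1 − 1 + 0 = 0.
(K is a triangulation of the Klein bottle.)

H_0 = Z,  H_1 = Z ⊕ Z_2,  H_2 = 0.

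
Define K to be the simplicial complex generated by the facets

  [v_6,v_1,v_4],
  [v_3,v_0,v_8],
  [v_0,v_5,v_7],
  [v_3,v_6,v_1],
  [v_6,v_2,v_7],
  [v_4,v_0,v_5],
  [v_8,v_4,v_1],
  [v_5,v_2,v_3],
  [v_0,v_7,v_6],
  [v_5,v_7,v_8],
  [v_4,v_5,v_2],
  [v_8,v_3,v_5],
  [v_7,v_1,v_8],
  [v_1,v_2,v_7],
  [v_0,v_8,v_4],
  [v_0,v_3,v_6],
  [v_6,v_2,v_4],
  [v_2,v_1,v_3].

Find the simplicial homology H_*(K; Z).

Fix the vertex order v_0 < v_1 < v_2 < v_3 < v_4 < v_5 < v_6 < v_7 < v_8 and write every simplex with vertices in increasing order. Then dim K = 2 and the simplices of K are:

  0-simplices (9): [v_0], [v_1], [v_2], [v_3], [v_4], [v_5], [v_6], [v_7], [v_8]
  1-simplices (27): (27 of them)
  2-simplices (18): (18 of them)

so the chain groups are C_0 ≅ Z^9, C_1 ≅ Z^27, C_2 ≅ Z^18.

The boundary map ∂_1: C_1 → C_0 maps an edge to its endpoints' difference, ∂[p,q] = q − p. For instance
  ∂[v_0,v_4] = [v_4] − [v_0].
The 9×27 boundary matrix has rank 8 and Smith normal form diag(1,1,1,1,1,1,1,1).

∂_2: C_2 → C_1 acts by ∂[p,q,r] = [q,r] − [p,r] + [p,q]. For instance
  ∂[v_0,v_3,v_8] = [v_3,v_8] − [v_0,v_8] + [v_0,v_3],
  ∂[v_1,v_3,v_6] = [v_3,v_6] − [v_1,v_6] + [v_1,v_3].
As a 27×18 matrix over Z this has rank 18, with invariant factors (1,1,1,1,1,1,1,1,1,1,1,1,1,1,1,1,1,2).

Now H_k = ker ∂_k / im ∂_{k+1}, so:

  H_0: rank C_0 − rank ∂_1 = 9 − 8 = 1, and the invariant factors of ∂_1 are all 1, so H_0 ≅ Z.
  H_1: rank ker ∂_1 − rank ∂_2 = (27 − 8) − 18 = 1, and ∂_2 has invariant factor 2 > 1, so H_1 ≅ Z ⊕ Z/2Z.
  H_2: rank ker ∂_2 − rank ∂_3 = (18 − 18) − 0 = 0, and there is no ∂_3, so H_2 ≅ 0.

As a check, the Euler characteristic is 9 − 27 + 18 = 0, which agrees with 1 − 1 + 0 = 0.
(K is a triangulation of the Klein bottle.)

H_0 ≅ Z,  H_1 ≅ Z ⊕ Z/2Z,  H_2 = 0.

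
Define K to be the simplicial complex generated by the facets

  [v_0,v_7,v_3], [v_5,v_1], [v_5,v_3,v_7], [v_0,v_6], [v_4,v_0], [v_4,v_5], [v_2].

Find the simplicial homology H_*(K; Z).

H_0 = Z^2,  H_1 = Z,  H_2 = 0.

Order the vertices as v_0 < v_1 < v_2 < v_3 < v_4 < v_5 < v_6 < v_7. Listing each simplex with vertices in this order, K has dimension 2 with simplices:

  0-simplices (8): [v_0], [v_1], [v_2], [v_3], [v_4], [v_5], [v_6], [v_7]
  1-simplices (9): [v_0,v_3], [v_0,v_4], [v_0,v_6], [v_0,v_7], [v_1,v_5], [v_3,v_5], [v_3,v_7], [v_4,v_5], [v_5,v_7]
  2-simplices (2): [v_0,v_3,v_7], [v_3,v_5,v_7]

giving chain groups C_0 ≅ Z^8, C_1 ≅ Z^9, C_2 ≅ Z^2.

∂_1: C_1 → C_0 sends each edge [p,q] (with p < q) to q − p. For instance
  ∂[v_4,v_5] = [v_5] − [v_4].
As a 8×9 matrix over Z this has rank 6, with invariant factors (1,1,1,1,1,1).

Boundary ∂_2: C_2 → C_1 acts by ∂[p,q,r] = [q,r] − [p,r] + [p,q]. For instance
  ∂[v_0,v_3,v_7] = [v_3,v_7] − [v_0,v_7] + [v_0,v_3],
  ∂[v_3,v_5,v_7] = [v_5,v_7] − [v_3,v_7] + [v_3,v_5].
This gives a 9×2 integer matrix of rank 2; reducing to Smith normal form yields diagonal entries (1,1).

Computing H_k = (kernel of ∂_k) / (image of ∂_{k+1}):

  H_0: rank C_0 − rank ∂_1 = 8 − 6 = 2, and the invariant factors of ∂_1 are all 1, so H_0 ≅ Z^2.
  H_1: rank ker ∂_1 − rank ∂_2 = (9 − 6) − 2 = 1, and the invariant factors of ∂_2 are all 1, so H_1 ≅ Z.
  H_2: rank ker ∂_2 − rank ∂_3 = (2 − 2) − 0 = 0, and there is no ∂_3, so H_2 ≅ 0.

As a check, the Euler characteristic is 8 − 9 + 2 = 1, which agrees with 2 − 1 + 0 = 1.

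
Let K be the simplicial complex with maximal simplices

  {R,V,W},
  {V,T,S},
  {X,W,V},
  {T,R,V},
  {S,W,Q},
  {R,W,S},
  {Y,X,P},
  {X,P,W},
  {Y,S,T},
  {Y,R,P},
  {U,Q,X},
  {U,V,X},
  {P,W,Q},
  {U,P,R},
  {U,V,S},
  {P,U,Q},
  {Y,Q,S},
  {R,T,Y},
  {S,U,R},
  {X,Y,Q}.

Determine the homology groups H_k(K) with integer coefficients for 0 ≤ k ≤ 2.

H_0 ≅ Z,  H_1 ≅ Z ⊕ Z/2,  H_2 = 0.

Take the total order P < Q < R < S < T < U < V < W < X < Y on the vertex set. Then K (dimension 2) consists of the simplices:

  0-simplices (10): P, Q, R, S, T, U, V, W, X, Y
  1-simplices (30): PQ, PR, PU, PW, PX, PY, QS, QU, QW, QX, QY, RS, RT, RU, RV, RW, RY, ST, SU, SV, SW, SY, TV, TY, UV, UX, VW, VX, WX, XY
  2-simplices (20): PQU, PQW, PRU, PRY, PWX, PXY, QSW, QSY, QUX, QXY, RSU, RSW, RTV, RTY, RVW, STV, STY, SUV, UVX, VWX

Hence C_0 ≅ Z^10, C_1 ≅ Z^30, C_2 ≅ Z^20.

∂_1: C_1 → C_0 is given by ∂[p,q] = [q] − [p].
This gives a 10×30 integer matrix of rank 9; reducing to Smith normal form yields diagonal entries (1,1,1,1,1,1,1,1,1).

The boundary map ∂_2: C_2 → C_1 sends each 2-simplex [p,q,r] to [q,r] − [p,r] + [p,q]. For instance
  ∂QSY = SY − QY + QS,
  ∂VWX = WX − VX + VW.
As a 30×20 matrix over Z this has rank 20, with invariant factors (1,1,1,1,1,1,1,1,1,1,1,1,1,1,1,1,1,1,1,2).

Computing H_k = (kernel of ∂_k) / (image of ∂_{k+1}):

  H_0: rank C_0 − rank ∂_1 = 10 − 9 = 1, and the invariant factors of ∂_1 are all 1, so H_0 ≅ Z.
  H_1: rank ker ∂_1 − rank ∂_2 = (30 − 9) − 20 = 1, and ∂_2 has invariant factor 2 > 1, so H_1 ≅ Z ⊕ Z/2.
  H_2: rank ker ∂_2 − rank ∂_3 = (20 − 20) − 0 = 0, and there is no ∂_3, so H_2 ≅ 0.

As a check, the Euler characteristic is 10 − 30 + 20 = 0, which agrees with 1 − 1 + 0 = 0.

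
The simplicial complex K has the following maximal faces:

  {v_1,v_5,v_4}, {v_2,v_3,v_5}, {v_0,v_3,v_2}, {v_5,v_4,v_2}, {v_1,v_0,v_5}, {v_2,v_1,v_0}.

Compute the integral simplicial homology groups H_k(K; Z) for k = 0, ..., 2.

H_0 ≅ Z,  H_1 ≅ Z,  H_2 = 0.

Take the total order v_0 < v_1 < v_2 < v_3 < v_4 < v_5 on the vertex set. Then K (dimension 2) consists of the simplices:

  0-simplices (6): [v_0], [v_1], [v_2], [v_3], [v_4], [v_5]
  1-simplices (12): [v_0,v_1], [v_0,v_2], [v_0,v_3], [v_0,v_5], [v_1,v_2], [v_1,v_4], [v_1,v_5], [v_2,v_3], [v_2,v_4], [v_2,v_5], [v_3,v_5], [v_4,v_5]
  2-simplices (6): [v_0,v_1,v_2], [v_0,v_1,v_5], [v_0,v_2,v_3], [v_1,v_4,v_5], [v_2,v_3,v_5], [v_2,v_4,v_5]

giving chain groups C_0 ≅ Z^6, C_1 ≅ Z^12, C_2 ≅ Z^6.

The boundary map ∂_1: C_1 → C_0 is given by ∂[p,q] = [q] − [p].
As a 6×12 matrix over Z this has rank 5, with invariant factors (1,1,1,1,1).

Boundary ∂_2: C_2 → C_1 acts by ∂[p,q,r] = [q,r] − [p,r] + [p,q]. For instance
  ∂[v_1,v_4,v_5] = [v_4,v_5] − [v_1,v_5] + [v_1,v_4],
  ∂[v_2,v_4,v_5] = [v_4,v_5] − [v_2,v_5] + [v_2,v_4].
This gives a 12×6 integer matrix of rank 6; reducing to Smith normal form yields diagonal entries (1,1,1,1,1,1).

From H_k ≅ ker(∂_k) / im(∂_{k+1}) we obtain:

  H_0: rank C_0 − rank ∂_1 = 6 − 5 = 1, and the invariant factors of ∂_1 are all 1, so H_0 ≅ Z.
  H_1: rank ker ∂_1 − rank ∂_2 = (12 − 5) − 6 = 1, and the invariant factors of ∂_2 are all 1, so H_1 ≅ Z.
  H_2: rank ker ∂_2 − rank ∂_3 = (6 − 6) − 0 = 0, and there is no ∂_3, so H_2 ≅ 0.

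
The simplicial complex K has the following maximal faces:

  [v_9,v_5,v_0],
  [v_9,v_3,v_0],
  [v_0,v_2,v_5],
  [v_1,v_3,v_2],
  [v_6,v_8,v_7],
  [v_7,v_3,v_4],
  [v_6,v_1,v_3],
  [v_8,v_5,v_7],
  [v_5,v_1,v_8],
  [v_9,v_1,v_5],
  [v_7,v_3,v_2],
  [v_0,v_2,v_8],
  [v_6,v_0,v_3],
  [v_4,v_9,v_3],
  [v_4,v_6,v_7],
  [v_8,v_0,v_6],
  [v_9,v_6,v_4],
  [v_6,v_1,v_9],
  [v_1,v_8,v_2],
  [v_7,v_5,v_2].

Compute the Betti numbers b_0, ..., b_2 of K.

We work with the vertex ordering v_0 < v_1 < v_2 < v_3 < v_4 < v_5 < v_6 < v_7 < v_8 < v_9. The simplices of K, each written with vertices in increasing order, are:

  0-simplices (10): [v_0], [v_1], [v_2], [v_3], [v_4], [v_5], [v_6], [v_7], [v_8], [v_9]
  1-simplices (30): (30 of them)
  2-simplices (20): (20 of them)

Hence C_0 ≅ Z^10, C_1 ≅ Z^30, C_2 ≅ Z^20.

Boundary ∂_1: C_1 → C_0 sends each edge [p,q] (with p < q) to q − p. For instance
  ∂[v_6,v_7] = [v_7] − [v_6].
The 10×30 boundary matrix has rank 9 and Smith normal form diag(1,1,1,1,1,1,1,1,1).

∂_2: C_2 → C_1 acts by ∂[p,q,r] = [q,r] − [p,r] + [p,q]. For instance
  ∂[v_2,v_3,v_7] = [v_3,v_7] − [v_2,v_7] + [v_2,v_3],
  ∂[v_4,v_6,v_7] = [v_6,v_7] − [v_4,v_7] + [v_4,v_6].
As a 30×20 matrix over Z this has rank 20, with invariant factors (1,1,1,1,1,1,1,1,1,1,1,1,1,1,1,1,1,1,1,2).

Now H_k = ker ∂_k / im ∂_{k+1}, so:

  H_0: rank C_0 − rank ∂_1 = 10 − 9 = 1, and the invariant factors of ∂_1 are all 1, so H_0 = Z.
  H_1: rank ker ∂_1 − rank ∂_2 = (30 − 9) − 20 = 1, and ∂_2 has invariant factor 2 > 1, so H_1 = Z × Z/2.
  H_2: rank ker ∂_2 − rank ∂_3 = (20 − 20) − 0 = 0, and there is no ∂_3, so H_2 = 0.

(K is a triangulation of the Klein bottle.)

Hence the Betti numbers are b_0 = 1, b_1 = 1, b_2 = 0.

b_0 = 1, b_1 = 1, b_2 = 0.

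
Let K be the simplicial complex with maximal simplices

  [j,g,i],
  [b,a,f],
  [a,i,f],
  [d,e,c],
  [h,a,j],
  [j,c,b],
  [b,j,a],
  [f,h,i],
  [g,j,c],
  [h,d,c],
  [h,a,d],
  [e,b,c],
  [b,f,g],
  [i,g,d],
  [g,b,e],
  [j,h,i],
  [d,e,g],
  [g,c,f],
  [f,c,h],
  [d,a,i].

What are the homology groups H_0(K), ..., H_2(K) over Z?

Take the total order a < b < c < d < e < f < g < h < i < j on the vertex set. Then K (dimension 2) consists of the simplices:

  0-simplices (10): a, b, c, d, e, f, g, h, i, j
  1-simplices (30): ab, ad, af, ah, ai, aj, bc, be, bf, bg, bj, cd, ce, cf, cg, ch, cj, de, dg, dh, di, eg, fg, fh, fi, gi, gj, hi, hj, ij
  2-simplices (20): abf, abj, adh, adi, afi, ahj, bce, bcj, beg, bfg, cde, cdh, cfg, cfh, cgj, deg, dgi, fhi, gij, hij

giving chain groups C_0 ≅ Z^10, C_1 ≅ Z^30, C_2 ≅ Z^20.

The boundary map ∂_1: C_1 → C_0 is given by ∂[p,q] = [q] − [p].
The resulting 10×30 matrix has rank 9, and its Smith normal form has invariant factors (1,1,1,1,1,1,1,1,1).

∂_2: C_2 → C_1 maps a triangle to the signed sum of its edges. For instance
  ∂bcj = cj − bj + bc,
  ∂bfg = fg − bg + bf.
This gives a 30×20 integer matrix of rank 20; reducing to Smith normal form yields diagonal entries (1,1,1,1,1,1,1,1,1,1,1,1,1,1,1,1,1,1,1,2).

Computing H_k = (kernel of ∂_k) / (image of ∂_{k+1}):

  H_0: rank C_0 − rank ∂_1 = 10 − 9 = 1, and the invariant factors of ∂_1 are all 1, so H_0 = Z.
  H_1: rank ker ∂_1 − rank ∂_2 = (30 − 9) − 20 = 1, and ∂_2 has invariant factor 2 > 1, so H_1 = Z ⊕ Z/2Z.
  H_2: rank ker ∂_2 − rank ∂_3 = (20 − 20) − 0 = 0, and there is no ∂_3, so H_2 = 0.

(K is a triangulation of the Klein bottle.)

H_0 = Z,  H_1 = Z ⊕ Z/2Z,  H_2 = 0.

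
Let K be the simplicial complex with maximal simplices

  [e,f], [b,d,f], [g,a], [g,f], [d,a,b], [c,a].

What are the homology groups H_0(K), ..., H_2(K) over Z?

Fix the vertex order a < b < c < d < e < f < g and write every simplex with vertices in increasing order. Then dim K = 2 and the simplices of K are:

  0-simplices (7): a, b, c, d, e, f, g
  1-simplices (9): ab, ac, ad, ag, bd, bf, df, ef, fg
  2-simplices (2): abd, bdf

so the chain groups are C_0 ≅ Z^7, C_1 ≅ Z^9, C_2 ≅ Z^2.

Boundary ∂_1: C_1 → C_0 maps an edge to its endpoints' difference, ∂[p,q] = q − p. For instance
  ∂bf = f − b.
The resulting 7×9 matrix has rank 6, and its Smith normal form has invariant factors (1,1,1,1,1,1).

The boundary map ∂_2: C_2 → C_1 acts by ∂[p,q,r] = [q,r] − [p,r] + [p,q]. For instance
  ∂bdf = df − bf + bd,
  ∂abd = bd − ad + ab.
The resulting 9×2 matrix has rank 2, and its Smith normal form has invariant factors (1,1).

Computing H_k = (kernel of ∂_k) / (image of ∂_{k+1}):

  H_0: rank C_0 − rank ∂_1 = 7 − 6 = 1, and the invariant factors of ∂_1 are all 1, so H_0 ≅ Z.
  H_1: rank ker ∂_1 − rank ∂_2 = (9 − 6) − 2 = 1, and the invariant factors of ∂_2 are all 1, so H_1 ≅ Z.
  H_2: rank ker ∂_2 − rank ∂_3 = (2 − 2) − 0 = 0, and there is no ∂_3, so H_2 ≅ 0.

H_0 = Z,  H_1 = Z,  H_2 = 0.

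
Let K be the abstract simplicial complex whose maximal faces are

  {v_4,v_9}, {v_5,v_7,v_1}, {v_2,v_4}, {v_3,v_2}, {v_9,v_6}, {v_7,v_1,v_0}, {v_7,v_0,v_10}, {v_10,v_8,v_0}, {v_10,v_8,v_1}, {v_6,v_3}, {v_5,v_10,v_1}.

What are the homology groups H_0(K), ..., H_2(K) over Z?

H_0 = Z^2,  H_1 = Z^2,  H_2 = 0.

K has 11 vertices, 17 edges, 6 triangles.
rank ∂_0 = 0, rank ∂_1 = 9 ⇒ b_0 = 11 − 0 − 9 = 2; all invariant factors of ∂_1 are 1 so no torsion. So H_0 ≅ Z^2.
rank ∂_1 = 9, rank ∂_2 = 6 ⇒ b_1 = 17 − 9 − 6 = 2; all invariant factors of ∂_2 are 1 so no torsion. So H_1 ≅ Z^2.
rank ∂_2 = 6, rank ∂_3 = 0 ⇒ b_2 = 6 − 6 − 0 = 0. So H_2 ≅ 0.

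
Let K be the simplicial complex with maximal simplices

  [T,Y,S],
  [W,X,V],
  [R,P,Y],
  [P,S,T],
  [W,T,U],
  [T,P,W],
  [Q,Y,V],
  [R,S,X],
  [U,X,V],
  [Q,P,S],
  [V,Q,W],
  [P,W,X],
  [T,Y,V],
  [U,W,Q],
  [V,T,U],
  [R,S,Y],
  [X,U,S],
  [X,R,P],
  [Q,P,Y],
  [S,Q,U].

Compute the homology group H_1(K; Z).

H_1 = Z ⊕ Z_2.

We work with the vertex ordering P < Q < R < S < T < U < V < W < X < Y. The simplices of K, each written with vertices in increasing order, are:

  0-simplices (10): P, Q, R, S, T, U, V, W, X, Y
  1-simplices (30): PQ, PR, PS, PT, PW, PX, PY, QS, QU, QV, QW, QY, RS, RX, RY, ST, SU, SX, SY, TU, TV, TW, TY, UV, UW, UX, VW, VX, VY, WX
  2-simplices (20): PQS, PQY, PRX, PRY, PST, PTW, PWX, QSU, QUW, QVW, QVY, RSX, RSY, STY, SUX, TUV, TUW, TVY, UVX, VWX

so the chain groups are C_0 ≅ Z^10, C_1 ≅ Z^30, C_2 ≅ Z^20.

The boundary map ∂_1: C_1 → C_0 maps an edge to its endpoints' difference, ∂[p,q] = q − p. For instance
  ∂QW = W − Q.
This gives a 10×30 integer matrix of rank 9; reducing to Smith normal form yields diagonal entries (1,1,1,1,1,1,1,1,1).

The boundary map ∂_2: C_2 → C_1 acts by ∂[p,q,r] = [q,r] − [p,r] + [p,q]. For instance
  ∂QUW = UW − QW + QU,
  ∂PRX = RX − PX + PR.
As a 30×20 matrix over Z this has rank 20, with invariant factors (1,1,1,1,1,1,1,1,1,1,1,1,1,1,1,1,1,1,1,2).

From H_k ≅ ker(∂_k) / im(∂_{k+1}) we obtain:

  H_1: rank ker ∂_1 − rank ∂_2 = (30 − 9) − 20 = 1, and ∂_2 has invariant factor 2 > 1, so H_1 ≅ Z ⊕ Z_2.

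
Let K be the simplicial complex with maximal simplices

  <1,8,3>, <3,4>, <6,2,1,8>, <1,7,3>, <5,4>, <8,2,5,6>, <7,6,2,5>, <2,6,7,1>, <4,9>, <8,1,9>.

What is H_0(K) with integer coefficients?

H_0 ≅ Z.

Order the vertices as 1 < 2 < 3 < 4 < 5 < 6 < 7 < 8 < 9. Listing each simplex with vertices in this order, K has dimension 3 with simplices:

  0-simplices (9): [1], [2], [3], [4], [5], [6], [7], [8], [9]
  1-simplices (21): [1,2], [1,3], [1,6], [1,7], [1,8], [1,9], [2,5], [2,6], [2,7], [2,8], [3,4], [3,7], [3,8], [4,5], [4,9], [5,6], [5,7], [5,8], [6,7], [6,8], [8,9]
  2-simplices (15): [1,2,6], [1,2,7], [1,2,8], [1,3,7], [1,3,8], [1,6,7], [1,6,8], [1,8,9], [2,5,6], [2,5,7], [2,5,8], [2,6,7], [2,6,8], [5,6,7], [5,6,8]
  3-simplices (4): [1,2,6,7], [1,2,6,8], [2,5,6,7], [2,5,6,8]

so the chain groups are C_0 ≅ Z^9, C_1 ≅ Z^21, C_2 ≅ Z^15, C_3 ≅ Z^4.

The boundary map ∂_1: C_1 → C_0 is given by ∂[p,q] = [q] − [p].
This gives a 9×21 integer matrix of rank 8; reducing to Smith normal form yields diagonal entries (1,1,1,1,1,1,1,1).

Boundary ∂_2: C_2 → C_1 sends each 2-simplex [p,q,r] to [q,r] − [p,r] + [p,q]. For instance
  ∂[1,3,8] = [3,8] − [1,8] + [1,3],
  ∂[5,6,8] = [6,8] − [5,8] + [5,6].
This gives a 21×15 integer matrix of rank 11; reducing to Smith normal form yields diagonal entries (1,1,1,1,1,1,1,1,1,1,1).

The boundary map ∂_3: C_3 → C_2 sends each 3-simplex σ to the alternating sum Σ_i (−1)^i (σ with its i-th vertex removed). For instance
  ∂[2,5,6,8] = [5,6,8] − [2,6,8] + [2,5,8] − [2,5,6],
  ∂[2,5,6,7] = [5,6,7] − [2,6,7] + [2,5,7] − [2,5,6].
The resulting 15×4 matrix has rank 4, and its Smith normal form has invariant factors (1,1,1,1).

From H_k ≅ ker(∂_k) / im(∂_{k+1}) we obtain:

  H_0: rank C_0 − rank ∂_1 = 9 − 8 = 1, and the invariant factors of ∂_1 are all 1, so H_0 = Z.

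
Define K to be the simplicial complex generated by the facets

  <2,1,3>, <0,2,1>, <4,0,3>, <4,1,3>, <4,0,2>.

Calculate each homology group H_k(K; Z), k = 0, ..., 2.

Take the total order 0 < 1 < 2 < 3 < 4 on the vertex set. Then K (dimension 2) consists of the simplices:

  0-simplices (5): [0], [1], [2], [3], [4]
  1-simplices (10): [0,1], [0,2], [0,3], [0,4], [1,2], [1,3], [1,4], [2,3], [2,4], [3,4]
  2-simplices (5): [0,1,2], [0,2,4], [0,3,4], [1,2,3], [1,3,4]

so the chain groups are C_0 ≅ Z^5, C_1 ≅ Z^10, C_2 ≅ Z^5.

∂_1: C_1 → C_0 sends each edge [p,q] (with p < q) to q − p. For instance
  ∂[1,3] = [3] − [1].
The resulting 5×10 matrix has rank 4, and its Smith normal form has invariant factors (1,1,1,1).

The boundary map ∂_2: C_2 → C_1 maps a triangle to the signed sum of its edges. For instance
  ∂[0,2,4] = [2,4] − [0,4] + [0,2],
  ∂[1,3,4] = [3,4] − [1,4] + [1,3].
The 10×5 boundary matrix has rank 5 and Smith normal form diag(1,1,1,1,1).

Reading off H_k = ker ∂_k / im ∂_{k+1}:

  H_0: rank C_0 − rank ∂_1 = 5 − 4 = 1, and the invariant factors of ∂_1 are all 1, so H_0 = Z.
  H_1: rank ker ∂_1 − rank ∂_2 = (10 − 4) − 5 = 1, and the invariant factors of ∂_2 are all 1, so H_1 = Z.
  H_2: rank ker ∂_2 − rank ∂_3 = (5 − 5) − 0 = 0, and there is no ∂_3, so H_2 = 0.

(K is a triangulation of the Möbius band.)

H_0 = Z,  H_1 = Z,  H_2 = 0.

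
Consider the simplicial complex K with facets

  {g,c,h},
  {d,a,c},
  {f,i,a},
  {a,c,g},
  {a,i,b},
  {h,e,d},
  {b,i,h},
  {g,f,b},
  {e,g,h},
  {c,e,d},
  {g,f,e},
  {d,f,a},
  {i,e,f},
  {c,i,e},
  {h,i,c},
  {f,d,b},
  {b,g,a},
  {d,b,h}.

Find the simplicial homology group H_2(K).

Take the total order a < b < c < d < e < f < g < h < i on the vertex set. Then K (dimension 2) consists of the simplices:

  0-simplices (9): a, b, c, d, e, f, g, h, i
  1-simplices (27): ab, ac, ad, af, ag, ai, bd, bf, bg, bh, bi, cd, ce, cg, ch, ci, de, df, dh, ef, eg, eh, ei, fg, fi, gh, hi
  2-simplices (18): abg, abi, acd, acg, adf, afi, bdf, bdh, bfg, bhi, cde, cei, cgh, chi, deh, efg, efi, egh

giving chain groups C_0 ≅ Z^9, C_1 ≅ Z^27, C_2 ≅ Z^18.

Boundary ∂_1: C_1 → C_0 sends each edge [p,q] (with p < q) to q − p. For instance
  ∂ch = h − c.
The resulting 9×27 matrix has rank 8, and its Smith normal form has invariant factors (1,1,1,1,1,1,1,1).

Boundary ∂_2: C_2 → C_1 maps a triangle to the signed sum of its edges. For instance
  ∂bdf = df − bf + bd,
  ∂bfg = fg − bg + bf.
This gives a 27×18 integer matrix of rank 18; reducing to Smith normal form yields diagonal entries (1,1,1,1,1,1,1,1,1,1,1,1,1,1,1,1,1,2).

Now H_k = ker ∂_k / im ∂_{k+1}, so:

  H_2: rank ker ∂_2 − rank ∂_3 = (18 − 18) − 0 = 0, and there is no ∂_3, so H_2 = 0.

H_2 = 0.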